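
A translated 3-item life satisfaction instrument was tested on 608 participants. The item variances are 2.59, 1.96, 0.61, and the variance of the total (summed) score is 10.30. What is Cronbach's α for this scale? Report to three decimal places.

α = 0.749

sum of item variances = 2.59 + 1.96 + 0.61 = 5.16
α = (k/(k−1))·(1 − sum of item variances/Var(T)) = (3/2)·(1 − 5.16/10.30) = 0.749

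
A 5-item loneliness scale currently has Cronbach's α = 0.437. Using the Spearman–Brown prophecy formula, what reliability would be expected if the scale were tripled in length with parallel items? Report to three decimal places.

predicted reliability = 0.700

Length factor m = 3
α' = m·α / (1 + (m−1)·α)
   = 3 × 0.437 / (1 + (3 − 1) × 0.437)
   = 1.3110 / 1.8740 = 0.700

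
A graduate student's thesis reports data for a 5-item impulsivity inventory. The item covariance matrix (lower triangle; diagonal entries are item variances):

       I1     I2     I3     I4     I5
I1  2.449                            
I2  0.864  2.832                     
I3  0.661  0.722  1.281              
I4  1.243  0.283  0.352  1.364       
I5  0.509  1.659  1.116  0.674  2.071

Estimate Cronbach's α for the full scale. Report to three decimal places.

Σσ²ᵢ = 2.449 + 2.832 + 1.281 + 1.364 + 2.071 = 9.997
Σ_{i<j} σ_ij = 8.083
total variance = 9.997 + 2 × 8.083 = 26.163
α = (k/(k−1))·(1 − Σσ²ᵢ/total variance) = (5/4)·(1 − 9.997/26.163) = 0.772

Cronbach's α = 0.772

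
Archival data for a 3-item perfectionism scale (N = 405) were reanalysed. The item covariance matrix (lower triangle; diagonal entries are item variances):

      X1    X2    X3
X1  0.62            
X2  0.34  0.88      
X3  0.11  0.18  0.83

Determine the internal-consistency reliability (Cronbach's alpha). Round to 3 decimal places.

Cronbach's alpha = 0.526

ΣVar(i) = 0.62 + 0.88 + 0.83 = 2.33
Σ_{i<j} σ_ij = 0.63
σ²_T = 2.33 + 2 × 0.63 = 3.59
α = (k/(k−1))·(1 − ΣVar(i)/σ²_T) = (3/2)·(1 − 2.33/3.59) = 0.526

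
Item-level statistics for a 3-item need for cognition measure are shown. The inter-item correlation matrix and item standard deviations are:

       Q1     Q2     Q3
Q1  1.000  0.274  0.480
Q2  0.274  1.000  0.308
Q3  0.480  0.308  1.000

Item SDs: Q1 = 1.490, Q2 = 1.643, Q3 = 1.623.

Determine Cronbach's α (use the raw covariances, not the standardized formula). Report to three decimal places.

Cronbach's α = 0.619

Σσ²ᵢ = 1.490² + 1.643² + 1.623² = 7.5537
Covariances σ_ij = r_ij · s_i · s_j:
  σ(Q1,Q2) = 0.274 × 1.490 × 1.643 = 0.6708
  σ(Q1,Q3) = 0.480 × 1.490 × 1.623 = 1.1608
  σ(Q2,Q3) = 0.308 × 1.643 × 1.623 = 0.8213
σ²_T = Σσ²ᵢ + 2·Σσ_ij = 7.5537 + 2 × 2.6529 = 12.8595
α = (3/2)·(1 − 7.5537/12.8595) = 0.619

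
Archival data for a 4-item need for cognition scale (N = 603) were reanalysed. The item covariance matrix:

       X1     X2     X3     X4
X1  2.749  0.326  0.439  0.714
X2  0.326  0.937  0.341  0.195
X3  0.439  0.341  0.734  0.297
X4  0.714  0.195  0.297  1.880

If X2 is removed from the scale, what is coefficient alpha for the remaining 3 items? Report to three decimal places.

coefficient alpha = 0.526

Remaining items: X1, X3, X4 (k = 3).
ΣVar(i) = 2.749 + 0.734 + 1.880 = 5.363
Var(T) = 5.363 + 2 × 1.450 = 8.263
α (item deleted) = (3/2)·(1 − 5.363/8.263) = 0.526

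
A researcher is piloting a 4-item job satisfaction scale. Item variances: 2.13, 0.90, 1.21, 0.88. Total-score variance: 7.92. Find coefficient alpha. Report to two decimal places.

Σσ²ᵢ = 2.13 + 0.90 + 1.21 + 0.88 = 5.12
α = (k/(k−1))·(1 − Σσ²ᵢ/σ²_total) = (4/3)·(1 − 5.12/7.92) = 0.47

α = 0.47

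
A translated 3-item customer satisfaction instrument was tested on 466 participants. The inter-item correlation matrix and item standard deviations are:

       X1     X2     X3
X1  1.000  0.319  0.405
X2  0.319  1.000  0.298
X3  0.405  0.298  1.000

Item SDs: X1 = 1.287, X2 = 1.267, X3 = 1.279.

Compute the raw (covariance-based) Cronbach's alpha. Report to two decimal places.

Σσ²ᵢ = 1.287² + 1.267² + 1.279² = 4.8975
Covariances σ_ij = r_ij · s_i · s_j:
  σ(X1,X2) = 0.319 × 1.287 × 1.267 = 0.5202
  σ(X1,X3) = 0.405 × 1.287 × 1.279 = 0.6667
  σ(X2,X3) = 0.298 × 1.267 × 1.279 = 0.4829
σ²_T = Σσ²ᵢ + 2·Σσ_ij = 4.8975 + 2 × 1.6698 = 8.2371
α = (3/2)·(1 − 4.8975/8.2371) = 0.61

α = 0.61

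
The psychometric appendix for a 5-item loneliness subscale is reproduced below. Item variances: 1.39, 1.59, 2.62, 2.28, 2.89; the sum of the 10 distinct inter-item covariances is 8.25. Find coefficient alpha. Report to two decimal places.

sum of item variances = 1.39 + 1.59 + 2.62 + 2.28 + 2.89 = 10.77
Sum of distinct covariances = 8.25
σ²_T = sum of item variances + 2·Σcov = 10.77 + 2 × 8.25 = 27.27
α = (5/4)·(1 − 10.77/27.27) = 0.76

α = 0.76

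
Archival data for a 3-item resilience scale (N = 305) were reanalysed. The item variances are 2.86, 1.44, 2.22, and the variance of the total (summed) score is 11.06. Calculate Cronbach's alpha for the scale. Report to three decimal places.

Cronbach's alpha = 0.616

sum of item variances = 2.86 + 1.44 + 2.22 = 6.52
α = (k/(k−1))·(1 − sum of item variances/σ²_total) = (3/2)·(1 − 6.52/11.06) = 0.616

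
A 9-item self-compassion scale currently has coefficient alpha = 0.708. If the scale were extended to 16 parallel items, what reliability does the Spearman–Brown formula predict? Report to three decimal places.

predicted reliability = 0.812

Length factor m = 16/9 = 1.7778
α' = m·α / (1 + (m−1)·α)
   = 16/9 × 0.708 / (1 + (16/9 − 1) × 0.708)
   = 1.2587 / 1.5507 = 0.812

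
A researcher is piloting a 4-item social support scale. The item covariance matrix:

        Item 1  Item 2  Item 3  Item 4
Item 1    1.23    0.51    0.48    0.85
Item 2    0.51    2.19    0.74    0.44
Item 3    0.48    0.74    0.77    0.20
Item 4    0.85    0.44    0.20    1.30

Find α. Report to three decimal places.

Σσ²ᵢ = 1.23 + 2.19 + 0.77 + 1.30 = 5.49
Sum of the distinct covariances = 3.22
σ²_T = 5.49 + 2 × 3.22 = 11.93
α = (k/(k−1))·(1 − Σσ²ᵢ/σ²_T) = (4/3)·(1 − 5.49/11.93) = 0.720

α = 0.720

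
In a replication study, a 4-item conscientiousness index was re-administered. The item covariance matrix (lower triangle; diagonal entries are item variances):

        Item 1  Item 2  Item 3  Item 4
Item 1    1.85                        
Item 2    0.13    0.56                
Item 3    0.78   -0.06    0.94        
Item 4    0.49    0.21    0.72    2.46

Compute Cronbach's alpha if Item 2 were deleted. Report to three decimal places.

α = 0.647

Remaining items: Item 1, Item 3, Item 4 (k = 3).
Σσᵢ² = 1.85 + 0.94 + 2.46 = 5.25
σ²_T = 5.25 + 2 × 1.99 = 9.23
α (item deleted) = (3/2)·(1 − 5.25/9.23) = 0.647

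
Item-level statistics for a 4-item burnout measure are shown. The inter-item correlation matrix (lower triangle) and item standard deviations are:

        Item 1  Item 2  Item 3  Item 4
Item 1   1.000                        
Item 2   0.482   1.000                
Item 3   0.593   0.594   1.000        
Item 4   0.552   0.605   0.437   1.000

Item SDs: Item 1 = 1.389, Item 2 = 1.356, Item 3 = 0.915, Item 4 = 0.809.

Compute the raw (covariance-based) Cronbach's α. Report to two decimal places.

Σσ²ᵢ = 1.389² + 1.356² + 0.915² + 0.809² = 5.2598
Covariances σ_ij = r_ij · s_i · s_j:
  σ(Item 1,Item 2) = 0.482 × 1.389 × 1.356 = 0.9078
  σ(Item 1,Item 3) = 0.593 × 1.389 × 0.915 = 0.7537
  σ(Item 1,Item 4) = 0.552 × 1.389 × 0.809 = 0.6203
  σ(Item 2,Item 3) = 0.594 × 1.356 × 0.915 = 0.7370
  σ(Item 2,Item 4) = 0.605 × 1.356 × 0.809 = 0.6637
  σ(Item 3,Item 4) = 0.437 × 0.915 × 0.809 = 0.3235
σ²_T = Σσ²ᵢ + 2·Σσ_ij = 5.2598 + 2 × 4.0060 = 13.2718
α = (4/3)·(1 − 5.2598/13.2718) = 0.80

α = 0.80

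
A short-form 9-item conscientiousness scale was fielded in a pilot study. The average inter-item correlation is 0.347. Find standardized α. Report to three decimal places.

standardized α = 0.827

Standardized α = k·r̄ / (1 + (k−1)·r̄) = 9 × 0.347 / (1 + 8 × 0.347)
  = 3.1230 / 3.7760 = 0.827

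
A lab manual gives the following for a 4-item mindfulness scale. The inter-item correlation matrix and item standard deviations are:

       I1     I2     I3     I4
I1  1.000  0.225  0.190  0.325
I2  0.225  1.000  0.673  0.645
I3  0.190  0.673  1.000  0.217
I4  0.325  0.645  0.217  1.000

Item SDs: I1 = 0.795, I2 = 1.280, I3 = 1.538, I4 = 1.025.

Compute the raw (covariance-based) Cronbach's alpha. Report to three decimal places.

Σσ²ᵢ = 0.795² + 1.280² + 1.538² + 1.025² = 5.6865
Covariances σ_ij = r_ij · s_i · s_j:
  σ(I1,I2) = 0.225 × 0.795 × 1.280 = 0.2290
  σ(I1,I3) = 0.190 × 0.795 × 1.538 = 0.2323
  σ(I1,I4) = 0.325 × 0.795 × 1.025 = 0.2648
  σ(I2,I3) = 0.673 × 1.280 × 1.538 = 1.3249
  σ(I2,I4) = 0.645 × 1.280 × 1.025 = 0.8462
  σ(I3,I4) = 0.217 × 1.538 × 1.025 = 0.3421
σ²_T = Σσ²ᵢ + 2·Σσ_ij = 5.6865 + 2 × 3.2393 = 12.1651
α = (4/3)·(1 − 5.6865/12.1651) = 0.710

α = 0.710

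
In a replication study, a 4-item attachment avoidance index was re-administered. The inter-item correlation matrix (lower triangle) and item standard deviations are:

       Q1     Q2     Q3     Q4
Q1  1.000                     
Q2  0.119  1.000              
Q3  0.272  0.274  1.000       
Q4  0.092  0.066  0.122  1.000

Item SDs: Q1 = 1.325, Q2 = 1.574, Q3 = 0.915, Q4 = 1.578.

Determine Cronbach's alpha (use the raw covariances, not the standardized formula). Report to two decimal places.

Cronbach's alpha = 0.38

Σσ²ᵢ = 1.325² + 1.574² + 0.915² + 1.578² = 7.5604
Covariances σ_ij = r_ij · s_i · s_j:
  σ(Q1,Q2) = 0.119 × 1.325 × 1.574 = 0.2482
  σ(Q1,Q3) = 0.272 × 1.325 × 0.915 = 0.3298
  σ(Q1,Q4) = 0.092 × 1.325 × 1.578 = 0.1924
  σ(Q2,Q3) = 0.274 × 1.574 × 0.915 = 0.3946
  σ(Q2,Q4) = 0.066 × 1.574 × 1.578 = 0.1639
  σ(Q3,Q4) = 0.122 × 0.915 × 1.578 = 0.1762
σ²_T = Σσ²ᵢ + 2·Σσ_ij = 7.5604 + 2 × 1.5051 = 10.5706
α = (4/3)·(1 − 7.5604/10.5706) = 0.38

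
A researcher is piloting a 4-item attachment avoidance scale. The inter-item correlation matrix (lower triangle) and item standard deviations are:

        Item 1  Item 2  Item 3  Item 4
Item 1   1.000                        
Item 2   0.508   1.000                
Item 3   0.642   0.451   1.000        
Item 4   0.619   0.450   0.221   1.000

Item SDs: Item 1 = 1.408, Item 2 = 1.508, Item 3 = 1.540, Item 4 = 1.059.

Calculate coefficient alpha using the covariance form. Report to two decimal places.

Σσ²ᵢ = 1.408² + 1.508² + 1.540² + 1.059² = 7.7496
Covariances σ_ij = r_ij · s_i · s_j:
  σ(Item 1,Item 2) = 0.508 × 1.408 × 1.508 = 1.0786
  σ(Item 1,Item 3) = 0.642 × 1.408 × 1.540 = 1.3921
  σ(Item 1,Item 4) = 0.619 × 1.408 × 1.059 = 0.9230
  σ(Item 2,Item 3) = 0.451 × 1.508 × 1.540 = 1.0474
  σ(Item 2,Item 4) = 0.450 × 1.508 × 1.059 = 0.7186
  σ(Item 3,Item 4) = 0.221 × 1.540 × 1.059 = 0.3604
σ²_T = Σσ²ᵢ + 2·Σσ_ij = 7.7496 + 2 × 5.5201 = 18.7898
α = (4/3)·(1 − 7.7496/18.7898) = 0.78

α = 0.78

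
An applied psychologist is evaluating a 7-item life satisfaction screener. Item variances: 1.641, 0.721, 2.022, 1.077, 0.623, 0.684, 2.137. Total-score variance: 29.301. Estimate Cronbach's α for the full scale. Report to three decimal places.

α = 0.812

ΣVar(i) = 1.641 + 0.721 + 2.022 + 1.077 + 0.623 + 0.684 + 2.137 = 8.905
α = (k/(k−1))·(1 − ΣVar(i)/σ²_total) = (7/6)·(1 − 8.905/29.301) = 0.812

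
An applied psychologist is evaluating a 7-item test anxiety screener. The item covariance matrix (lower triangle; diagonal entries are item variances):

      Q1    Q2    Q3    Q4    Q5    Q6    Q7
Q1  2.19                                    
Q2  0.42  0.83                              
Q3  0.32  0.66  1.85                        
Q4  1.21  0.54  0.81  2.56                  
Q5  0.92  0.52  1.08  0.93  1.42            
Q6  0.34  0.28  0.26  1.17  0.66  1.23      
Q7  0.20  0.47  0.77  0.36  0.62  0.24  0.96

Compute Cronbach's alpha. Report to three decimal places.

Cronbach's alpha = 0.815

sum of item variances = 2.19 + 0.83 + 1.85 + 2.56 + 1.42 + 1.23 + 0.96 = 11.04
Sum of the distinct covariances = 12.78
total variance = 11.04 + 2 × 12.78 = 36.60
α = (k/(k−1))·(1 − sum of item variances/total variance) = (7/6)·(1 − 11.04/36.60) = 0.815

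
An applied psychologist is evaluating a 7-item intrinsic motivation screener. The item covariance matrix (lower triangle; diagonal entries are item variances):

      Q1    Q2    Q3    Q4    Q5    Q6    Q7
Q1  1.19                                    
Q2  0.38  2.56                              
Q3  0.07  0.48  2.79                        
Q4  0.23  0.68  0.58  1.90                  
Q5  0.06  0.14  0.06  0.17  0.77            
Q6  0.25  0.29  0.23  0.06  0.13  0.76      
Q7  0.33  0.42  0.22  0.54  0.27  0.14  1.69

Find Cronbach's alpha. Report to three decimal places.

Cronbach's alpha = 0.578

ΣVar(i) = 1.19 + 2.56 + 2.79 + 1.90 + 0.77 + 0.76 + 1.69 = 11.66
Sum of the distinct covariances = 5.73
total variance = 11.66 + 2 × 5.73 = 23.12
α = (k/(k−1))·(1 − ΣVar(i)/total variance) = (7/6)·(1 − 11.66/23.12) = 0.578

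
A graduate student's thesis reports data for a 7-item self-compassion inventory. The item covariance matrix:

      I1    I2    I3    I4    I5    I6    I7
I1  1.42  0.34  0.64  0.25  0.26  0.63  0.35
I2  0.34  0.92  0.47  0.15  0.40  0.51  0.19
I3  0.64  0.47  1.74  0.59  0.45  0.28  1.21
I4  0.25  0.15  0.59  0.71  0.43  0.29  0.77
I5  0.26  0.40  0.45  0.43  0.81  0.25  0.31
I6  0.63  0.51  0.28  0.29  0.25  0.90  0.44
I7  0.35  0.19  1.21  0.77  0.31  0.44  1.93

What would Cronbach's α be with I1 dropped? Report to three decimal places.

Cronbach's α = 0.789

Remaining items: I2, I3, I4, I5, I6, I7 (k = 6).
Σσ²ᵢ = 0.92 + 1.74 + 0.71 + 0.81 + 0.90 + 1.93 = 7.01
σ²_T = 7.01 + 2 × 6.74 = 20.49
α (item deleted) = (6/5)·(1 − 7.01/20.49) = 0.789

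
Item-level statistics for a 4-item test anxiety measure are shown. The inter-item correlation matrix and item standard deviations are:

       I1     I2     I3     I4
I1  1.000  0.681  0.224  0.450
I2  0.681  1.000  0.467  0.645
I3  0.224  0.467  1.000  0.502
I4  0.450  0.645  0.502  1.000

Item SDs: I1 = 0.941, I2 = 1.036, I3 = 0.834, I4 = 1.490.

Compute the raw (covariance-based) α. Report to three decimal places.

Σσ²ᵢ = 0.941² + 1.036² + 0.834² + 1.490² = 4.8744
Covariances σ_ij = r_ij · s_i · s_j:
  σ(I1,I2) = 0.681 × 0.941 × 1.036 = 0.6639
  σ(I1,I3) = 0.224 × 0.941 × 0.834 = 0.1758
  σ(I1,I4) = 0.450 × 0.941 × 1.490 = 0.6309
  σ(I2,I3) = 0.467 × 1.036 × 0.834 = 0.4035
  σ(I2,I4) = 0.645 × 1.036 × 1.490 = 0.9956
  σ(I3,I4) = 0.502 × 0.834 × 1.490 = 0.6238
σ²_T = Σσ²ᵢ + 2·Σσ_ij = 4.8744 + 2 × 3.4935 = 11.8614
α = (4/3)·(1 − 4.8744/11.8614) = 0.785

α = 0.785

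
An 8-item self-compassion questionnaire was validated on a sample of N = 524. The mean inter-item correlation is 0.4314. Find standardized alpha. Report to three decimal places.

Standardized α = k·r̄ / (1 + (k−1)·r̄) = 8 × 0.4314 / (1 + 7 × 0.4314)
  = 3.4512 / 4.0198 = 0.859

α = 0.859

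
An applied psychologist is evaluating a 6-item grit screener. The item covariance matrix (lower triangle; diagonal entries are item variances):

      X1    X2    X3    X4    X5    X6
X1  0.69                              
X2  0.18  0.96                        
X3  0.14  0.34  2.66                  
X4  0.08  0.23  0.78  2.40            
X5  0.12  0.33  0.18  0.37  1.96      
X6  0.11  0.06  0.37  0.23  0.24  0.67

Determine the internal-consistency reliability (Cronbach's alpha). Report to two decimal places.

ΣVar(i) = 0.69 + 0.96 + 2.66 + 2.40 + 1.96 + 0.67 = 9.34
Σ_{i<j} σ_ij = 3.76
Var(T) = 9.34 + 2 × 3.76 = 16.86
α = (k/(k−1))·(1 − ΣVar(i)/Var(T)) = (6/5)·(1 − 9.34/16.86) = 0.54

Cronbach's alpha = 0.54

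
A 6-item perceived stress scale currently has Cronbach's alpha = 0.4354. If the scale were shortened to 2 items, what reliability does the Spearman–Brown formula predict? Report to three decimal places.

predicted reliability = 0.204

Length factor m = 2/6 = 0.3333
α' = m·α / (1 − (1−m)·α)
   = 2/6 × 0.4354 / (1 − (1 − 2/6) × 0.4354)
   = 0.1451 / 0.7097 = 0.204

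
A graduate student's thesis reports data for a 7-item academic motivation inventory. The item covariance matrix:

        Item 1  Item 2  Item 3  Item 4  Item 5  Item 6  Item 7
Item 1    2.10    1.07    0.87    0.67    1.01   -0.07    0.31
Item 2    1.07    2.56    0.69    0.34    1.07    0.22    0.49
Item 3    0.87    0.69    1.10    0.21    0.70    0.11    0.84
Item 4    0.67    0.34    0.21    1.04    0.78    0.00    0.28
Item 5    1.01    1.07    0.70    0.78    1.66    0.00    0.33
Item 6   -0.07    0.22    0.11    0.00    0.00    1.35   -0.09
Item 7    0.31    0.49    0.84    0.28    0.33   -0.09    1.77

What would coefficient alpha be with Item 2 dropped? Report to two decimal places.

Remaining items: Item 1, Item 3, Item 4, Item 5, Item 6, Item 7 (k = 6).
sum of item variances = 2.10 + 1.10 + 1.04 + 1.66 + 1.35 + 1.77 = 9.02
Var(T) = 9.02 + 2 × 5.95 = 20.92
α (item deleted) = (6/5)·(1 − 9.02/20.92) = 0.68

coefficient alpha = 0.68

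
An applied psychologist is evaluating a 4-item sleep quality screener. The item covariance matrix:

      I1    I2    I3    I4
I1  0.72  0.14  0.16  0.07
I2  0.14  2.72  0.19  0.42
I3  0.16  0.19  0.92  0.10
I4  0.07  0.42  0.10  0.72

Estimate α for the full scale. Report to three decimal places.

sum of item variances = 0.72 + 2.72 + 0.92 + 0.72 = 5.08
Σ_{i<j} σ_ij = 1.08
Var(T) = 5.08 + 2 × 1.08 = 7.24
α = (k/(k−1))·(1 − sum of item variances/Var(T)) = (4/3)·(1 − 5.08/7.24) = 0.398

α = 0.398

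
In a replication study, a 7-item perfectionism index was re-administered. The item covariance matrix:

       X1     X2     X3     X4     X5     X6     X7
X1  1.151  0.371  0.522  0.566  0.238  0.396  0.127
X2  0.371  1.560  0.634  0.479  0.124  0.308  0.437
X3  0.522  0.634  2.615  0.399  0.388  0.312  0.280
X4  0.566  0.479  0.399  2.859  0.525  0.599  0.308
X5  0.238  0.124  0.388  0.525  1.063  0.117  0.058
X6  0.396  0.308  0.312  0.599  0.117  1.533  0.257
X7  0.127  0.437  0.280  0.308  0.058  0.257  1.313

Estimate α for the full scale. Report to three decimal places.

Σσᵢ² = 1.151 + 1.560 + 2.615 + 2.859 + 1.063 + 1.533 + 1.313 = 12.094
Σ_{i<j} σ_ij = 7.445
total variance = 12.094 + 2 × 7.445 = 26.984
α = (k/(k−1))·(1 − Σσᵢ²/total variance) = (7/6)·(1 − 12.094/26.984) = 0.644

α = 0.644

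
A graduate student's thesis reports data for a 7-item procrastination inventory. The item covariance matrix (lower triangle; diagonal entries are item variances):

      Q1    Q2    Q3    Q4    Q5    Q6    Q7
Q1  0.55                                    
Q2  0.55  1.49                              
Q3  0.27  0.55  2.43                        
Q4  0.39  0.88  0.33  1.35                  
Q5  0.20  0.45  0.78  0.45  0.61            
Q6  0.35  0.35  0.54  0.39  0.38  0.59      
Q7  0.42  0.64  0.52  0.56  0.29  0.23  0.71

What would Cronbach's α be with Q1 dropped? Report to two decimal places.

Remaining items: Q2, Q3, Q4, Q5, Q6, Q7 (k = 6).
sum of item variances = 1.49 + 2.43 + 1.35 + 0.61 + 0.59 + 0.71 = 7.18
Var(T) = 7.18 + 2 × 7.34 = 21.86
α (item deleted) = (6/5)·(1 − 7.18/21.86) = 0.81

Cronbach's α = 0.81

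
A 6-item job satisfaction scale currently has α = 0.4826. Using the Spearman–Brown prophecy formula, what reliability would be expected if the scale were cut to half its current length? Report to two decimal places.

predicted reliability = 0.32

Length factor m = 1/2
α' = m·α / (1 − (1−m)·α)
   = 1/2 × 0.4826 / (1 − (1 − 1/2) × 0.4826)
   = 0.2413 / 0.7587 = 0.32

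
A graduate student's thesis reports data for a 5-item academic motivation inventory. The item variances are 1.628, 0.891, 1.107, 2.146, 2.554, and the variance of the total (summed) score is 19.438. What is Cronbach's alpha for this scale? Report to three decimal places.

Cronbach's alpha = 0.715

Σσ²ᵢ = 1.628 + 0.891 + 1.107 + 2.146 + 2.554 = 8.326
α = (k/(k−1))·(1 − Σσ²ᵢ/total variance) = (5/4)·(1 − 8.326/19.438) = 0.715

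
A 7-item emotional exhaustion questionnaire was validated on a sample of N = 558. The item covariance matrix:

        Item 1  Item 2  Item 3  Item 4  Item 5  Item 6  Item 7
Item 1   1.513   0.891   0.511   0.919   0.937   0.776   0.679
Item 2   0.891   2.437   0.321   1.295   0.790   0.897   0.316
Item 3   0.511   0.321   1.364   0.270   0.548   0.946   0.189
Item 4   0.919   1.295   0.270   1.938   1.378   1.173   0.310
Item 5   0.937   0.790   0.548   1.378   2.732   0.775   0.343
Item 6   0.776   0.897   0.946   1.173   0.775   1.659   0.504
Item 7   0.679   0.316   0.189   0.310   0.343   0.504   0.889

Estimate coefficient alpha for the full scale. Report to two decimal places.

Σσᵢ² = 1.513 + 2.437 + 1.364 + 1.938 + 2.732 + 1.659 + 0.889 = 12.532
Sum of off-diagonal covariances = 14.768
σ²_total = 12.532 + 2 × 14.768 = 42.068
α = (k/(k−1))·(1 − Σσᵢ²/σ²_total) = (7/6)·(1 − 12.532/42.068) = 0.82

α = 0.82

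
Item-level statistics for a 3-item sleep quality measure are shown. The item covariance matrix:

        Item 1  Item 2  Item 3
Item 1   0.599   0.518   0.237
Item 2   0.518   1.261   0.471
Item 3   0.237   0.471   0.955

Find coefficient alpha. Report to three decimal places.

coefficient alpha = 0.698

sum of item variances = 0.599 + 1.261 + 0.955 = 2.815
Sum of off-diagonal covariances = 1.226
total variance = 2.815 + 2 × 1.226 = 5.267
α = (k/(k−1))·(1 − sum of item variances/total variance) = (3/2)·(1 − 2.815/5.267) = 0.698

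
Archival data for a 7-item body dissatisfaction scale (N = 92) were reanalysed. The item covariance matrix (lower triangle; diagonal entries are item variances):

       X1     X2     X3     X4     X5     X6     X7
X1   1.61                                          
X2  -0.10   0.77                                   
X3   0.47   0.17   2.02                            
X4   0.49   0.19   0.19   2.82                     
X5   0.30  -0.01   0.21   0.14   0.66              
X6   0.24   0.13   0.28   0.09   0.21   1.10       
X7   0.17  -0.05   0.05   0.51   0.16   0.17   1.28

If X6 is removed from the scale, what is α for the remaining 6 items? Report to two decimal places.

Remaining items: X1, X2, X3, X4, X5, X7 (k = 6).
ΣVar(i) = 1.61 + 0.77 + 2.02 + 2.82 + 0.66 + 1.28 = 9.16
Var(T) = 9.16 + 2 × 2.89 = 14.94
α (item deleted) = (6/5)·(1 − 9.16/14.94) = 0.46

α = 0.46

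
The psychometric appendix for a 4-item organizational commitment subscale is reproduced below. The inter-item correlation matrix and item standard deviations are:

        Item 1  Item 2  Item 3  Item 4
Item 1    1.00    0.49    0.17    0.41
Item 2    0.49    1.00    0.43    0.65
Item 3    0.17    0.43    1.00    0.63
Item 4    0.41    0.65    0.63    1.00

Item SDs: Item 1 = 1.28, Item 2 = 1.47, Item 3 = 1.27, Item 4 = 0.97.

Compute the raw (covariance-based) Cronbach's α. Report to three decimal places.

Cronbach's α = 0.760

Σσ²ᵢ = 1.28² + 1.47² + 1.27² + 0.97² = 6.3531
Covariances σ_ij = r_ij · s_i · s_j:
  σ(Item 1,Item 2) = 0.49 × 1.28 × 1.47 = 0.9220
  σ(Item 1,Item 3) = 0.17 × 1.28 × 1.27 = 0.2764
  σ(Item 1,Item 4) = 0.41 × 1.28 × 0.97 = 0.5091
  σ(Item 2,Item 3) = 0.43 × 1.47 × 1.27 = 0.8028
  σ(Item 2,Item 4) = 0.65 × 1.47 × 0.97 = 0.9268
  σ(Item 3,Item 4) = 0.63 × 1.27 × 0.97 = 0.7761
σ²_T = Σσ²ᵢ + 2·Σσ_ij = 6.3531 + 2 × 4.2132 = 14.7795
α = (4/3)·(1 − 6.3531/14.7795) = 0.760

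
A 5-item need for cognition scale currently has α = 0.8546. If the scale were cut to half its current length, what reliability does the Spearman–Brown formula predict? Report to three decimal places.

predicted reliability = 0.746

Length factor m = 1/2
α' = m·α / (1 − (1−m)·α)
   = 1/2 × 0.8546 / (1 − (1 − 1/2) × 0.8546)
   = 0.4273 / 0.5727 = 0.746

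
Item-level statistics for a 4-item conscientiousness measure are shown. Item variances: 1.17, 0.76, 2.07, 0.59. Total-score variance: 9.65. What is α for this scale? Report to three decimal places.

α = 0.699

Σσᵢ² = 1.17 + 0.76 + 2.07 + 0.59 = 4.59
α = (k/(k−1))·(1 − Σσᵢ²/Var(T)) = (4/3)·(1 − 4.59/9.65) = 0.699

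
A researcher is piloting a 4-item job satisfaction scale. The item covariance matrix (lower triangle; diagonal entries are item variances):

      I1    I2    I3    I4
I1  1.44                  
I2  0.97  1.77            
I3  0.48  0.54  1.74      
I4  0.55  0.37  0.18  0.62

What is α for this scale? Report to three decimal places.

Σσ²ᵢ = 1.44 + 1.77 + 1.74 + 0.62 = 5.57
Sum of the distinct covariances = 3.09
total variance = 5.57 + 2 × 3.09 = 11.75
α = (k/(k−1))·(1 − Σσ²ᵢ/total variance) = (4/3)·(1 − 5.57/11.75) = 0.701

α = 0.701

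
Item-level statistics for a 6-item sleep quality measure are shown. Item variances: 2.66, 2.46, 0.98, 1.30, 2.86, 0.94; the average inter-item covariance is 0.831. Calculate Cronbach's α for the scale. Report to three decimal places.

ΣVar(i) = 2.66 + 2.46 + 0.98 + 1.30 + 2.86 + 0.94 = 11.20
Sum of the 15 distinct covariances = 15 × 0.831 = 12.465
σ²_T = ΣVar(i) + 2·Σcov = 11.20 + 2 × 12.465 = 36.130
α = (6/5)·(1 − 11.20/36.130) = 0.828

Cronbach's α = 0.828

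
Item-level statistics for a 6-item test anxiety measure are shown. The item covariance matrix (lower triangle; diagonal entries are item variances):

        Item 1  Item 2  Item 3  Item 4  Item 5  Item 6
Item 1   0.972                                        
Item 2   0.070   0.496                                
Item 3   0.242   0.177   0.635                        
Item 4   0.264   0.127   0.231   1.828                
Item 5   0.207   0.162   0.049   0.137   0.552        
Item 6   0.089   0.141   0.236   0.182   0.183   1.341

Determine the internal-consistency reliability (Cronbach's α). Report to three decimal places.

ΣVar(i) = 0.972 + 0.496 + 0.635 + 1.828 + 0.552 + 1.341 = 5.824
Sum of off-diagonal covariances = 2.497
σ²_T = 5.824 + 2 × 2.497 = 10.818
α = (k/(k−1))·(1 − ΣVar(i)/σ²_T) = (6/5)·(1 − 5.824/10.818) = 0.554

α = 0.554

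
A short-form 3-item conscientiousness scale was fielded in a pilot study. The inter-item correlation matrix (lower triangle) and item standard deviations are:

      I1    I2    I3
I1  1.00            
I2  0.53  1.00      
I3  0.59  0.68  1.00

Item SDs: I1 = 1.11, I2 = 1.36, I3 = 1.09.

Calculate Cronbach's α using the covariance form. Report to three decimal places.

Σσ²ᵢ = 1.11² + 1.36² + 1.09² = 4.2698
Covariances σ_ij = r_ij · s_i · s_j:
  σ(I1,I2) = 0.53 × 1.11 × 1.36 = 0.8001
  σ(I1,I3) = 0.59 × 1.11 × 1.09 = 0.7138
  σ(I2,I3) = 0.68 × 1.36 × 1.09 = 1.0080
σ²_T = Σσ²ᵢ + 2·Σσ_ij = 4.2698 + 2 × 2.5219 = 9.3136
α = (3/2)·(1 − 4.2698/9.3136) = 0.812

α = 0.812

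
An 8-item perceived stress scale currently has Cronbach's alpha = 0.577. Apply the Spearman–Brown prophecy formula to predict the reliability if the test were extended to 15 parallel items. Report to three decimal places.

Length factor m = 15/8 = 1.8750
α' = m·α / (1 + (m−1)·α)
   = 15/8 × 0.577 / (1 + (15/8 − 1) × 0.577)
   = 1.0819 / 1.5049 = 0.719

predicted reliability = 0.719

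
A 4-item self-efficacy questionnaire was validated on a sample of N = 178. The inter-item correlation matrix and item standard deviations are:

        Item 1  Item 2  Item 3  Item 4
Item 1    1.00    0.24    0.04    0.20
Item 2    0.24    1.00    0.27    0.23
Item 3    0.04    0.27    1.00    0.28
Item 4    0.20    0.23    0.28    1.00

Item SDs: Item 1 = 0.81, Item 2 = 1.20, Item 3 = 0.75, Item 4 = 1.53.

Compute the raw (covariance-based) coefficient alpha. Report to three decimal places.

Σσ²ᵢ = 0.81² + 1.20² + 0.75² + 1.53² = 4.9995
Covariances σ_ij = r_ij · s_i · s_j:
  σ(Item 1,Item 2) = 0.24 × 0.81 × 1.20 = 0.2333
  σ(Item 1,Item 3) = 0.04 × 0.81 × 0.75 = 0.0243
  σ(Item 1,Item 4) = 0.20 × 0.81 × 1.53 = 0.2479
  σ(Item 2,Item 3) = 0.27 × 1.20 × 0.75 = 0.2430
  σ(Item 2,Item 4) = 0.23 × 1.20 × 1.53 = 0.4223
  σ(Item 3,Item 4) = 0.28 × 0.75 × 1.53 = 0.3213
σ²_T = Σσ²ᵢ + 2·Σσ_ij = 4.9995 + 2 × 1.4921 = 7.9837
α = (4/3)·(1 − 4.9995/7.9837) = 0.498

α = 0.498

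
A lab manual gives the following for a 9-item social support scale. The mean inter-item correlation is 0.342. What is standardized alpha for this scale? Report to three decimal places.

standardized alpha = 0.824

Standardized α = k·r̄ / (1 + (k−1)·r̄) = 9 × 0.342 / (1 + 8 × 0.342)
  = 3.0780 / 3.7360 = 0.824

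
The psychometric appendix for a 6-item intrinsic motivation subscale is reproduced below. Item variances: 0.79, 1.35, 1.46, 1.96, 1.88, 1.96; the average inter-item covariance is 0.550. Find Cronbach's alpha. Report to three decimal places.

Cronbach's alpha = 0.764

ΣVar(i) = 0.79 + 1.35 + 1.46 + 1.96 + 1.88 + 1.96 = 9.40
Sum of the 15 distinct covariances = 15 × 0.550 = 8.250
total variance = ΣVar(i) + 2·Σcov = 9.40 + 2 × 8.250 = 25.900
α = (6/5)·(1 − 9.40/25.900) = 0.764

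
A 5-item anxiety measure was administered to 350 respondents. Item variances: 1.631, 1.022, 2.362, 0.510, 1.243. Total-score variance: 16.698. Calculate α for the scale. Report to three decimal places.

sum of item variances = 1.631 + 1.022 + 2.362 + 0.510 + 1.243 = 6.768
α = (k/(k−1))·(1 − sum of item variances/Var(T)) = (5/4)·(1 − 6.768/16.698) = 0.743

α = 0.743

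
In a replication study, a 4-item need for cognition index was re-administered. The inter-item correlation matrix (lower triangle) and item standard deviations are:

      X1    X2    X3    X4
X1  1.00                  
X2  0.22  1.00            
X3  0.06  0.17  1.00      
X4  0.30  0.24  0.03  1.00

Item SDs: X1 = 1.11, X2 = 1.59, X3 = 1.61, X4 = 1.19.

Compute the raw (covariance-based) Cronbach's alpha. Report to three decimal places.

Cronbach's alpha = 0.428

Σσ²ᵢ = 1.11² + 1.59² + 1.61² + 1.19² = 7.7684
Covariances σ_ij = r_ij · s_i · s_j:
  σ(X1,X2) = 0.22 × 1.11 × 1.59 = 0.3883
  σ(X1,X3) = 0.06 × 1.11 × 1.61 = 0.1072
  σ(X1,X4) = 0.30 × 1.11 × 1.19 = 0.3963
  σ(X2,X3) = 0.17 × 1.59 × 1.61 = 0.4352
  σ(X2,X4) = 0.24 × 1.59 × 1.19 = 0.4541
  σ(X3,X4) = 0.03 × 1.61 × 1.19 = 0.0575
σ²_T = Σσ²ᵢ + 2·Σσ_ij = 7.7684 + 2 × 1.8386 = 11.4456
α = (4/3)·(1 − 7.7684/11.4456) = 0.428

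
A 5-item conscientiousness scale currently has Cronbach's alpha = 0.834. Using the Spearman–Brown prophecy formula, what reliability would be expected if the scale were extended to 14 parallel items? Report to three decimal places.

Length factor m = 14/5 = 2.8000
α' = m·α / (1 + (m−1)·α)
   = 14/5 × 0.834 / (1 + (14/5 − 1) × 0.834)
   = 2.3352 / 2.5012 = 0.934

predicted reliability = 0.934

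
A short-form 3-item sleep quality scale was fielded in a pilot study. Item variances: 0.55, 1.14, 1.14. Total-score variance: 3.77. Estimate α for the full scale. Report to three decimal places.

α = 0.374

Σσ²ᵢ = 0.55 + 1.14 + 1.14 = 2.83
α = (k/(k−1))·(1 − Σσ²ᵢ/total variance) = (3/2)·(1 − 2.83/3.77) = 0.374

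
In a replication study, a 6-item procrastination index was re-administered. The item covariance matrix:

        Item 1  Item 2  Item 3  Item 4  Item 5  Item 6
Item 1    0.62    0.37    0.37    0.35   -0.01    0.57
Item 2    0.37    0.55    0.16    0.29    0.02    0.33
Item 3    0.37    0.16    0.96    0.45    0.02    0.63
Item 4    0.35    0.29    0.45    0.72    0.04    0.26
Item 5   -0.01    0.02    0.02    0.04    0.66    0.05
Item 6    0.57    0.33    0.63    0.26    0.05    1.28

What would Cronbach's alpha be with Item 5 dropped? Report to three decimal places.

Cronbach's alpha = 0.808

Remaining items: Item 1, Item 2, Item 3, Item 4, Item 6 (k = 5).
Σσᵢ² = 0.62 + 0.55 + 0.96 + 0.72 + 1.28 = 4.13
Var(T) = 4.13 + 2 × 3.78 = 11.69
α (item deleted) = (5/4)·(1 − 4.13/11.69) = 0.808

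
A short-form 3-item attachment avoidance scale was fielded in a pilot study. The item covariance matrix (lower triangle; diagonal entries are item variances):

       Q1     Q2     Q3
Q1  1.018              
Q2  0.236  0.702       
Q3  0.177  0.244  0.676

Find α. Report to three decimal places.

α = 0.531

Σσ²ᵢ = 1.018 + 0.702 + 0.676 = 2.396
Σ_{i<j} σ_ij = 0.657
σ²_T = 2.396 + 2 × 0.657 = 3.710
α = (k/(k−1))·(1 − Σσ²ᵢ/σ²_T) = (3/2)·(1 − 2.396/3.710) = 0.531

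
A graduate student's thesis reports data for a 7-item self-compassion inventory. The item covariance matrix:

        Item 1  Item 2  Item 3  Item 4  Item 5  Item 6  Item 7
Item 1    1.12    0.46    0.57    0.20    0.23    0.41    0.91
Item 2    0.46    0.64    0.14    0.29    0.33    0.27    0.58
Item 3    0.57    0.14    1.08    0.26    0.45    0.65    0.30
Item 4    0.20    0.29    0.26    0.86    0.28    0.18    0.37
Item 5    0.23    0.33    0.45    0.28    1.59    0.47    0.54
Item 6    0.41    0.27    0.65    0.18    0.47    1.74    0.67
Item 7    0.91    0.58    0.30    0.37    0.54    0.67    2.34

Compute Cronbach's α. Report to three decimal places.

Σσᵢ² = 1.12 + 0.64 + 1.08 + 0.86 + 1.59 + 1.74 + 2.34 = 9.37
Σ_{i<j} σ_ij = 8.56
σ²_T = 9.37 + 2 × 8.56 = 26.49
α = (k/(k−1))·(1 − Σσᵢ²/σ²_T) = (7/6)·(1 − 9.37/26.49) = 0.754

α = 0.754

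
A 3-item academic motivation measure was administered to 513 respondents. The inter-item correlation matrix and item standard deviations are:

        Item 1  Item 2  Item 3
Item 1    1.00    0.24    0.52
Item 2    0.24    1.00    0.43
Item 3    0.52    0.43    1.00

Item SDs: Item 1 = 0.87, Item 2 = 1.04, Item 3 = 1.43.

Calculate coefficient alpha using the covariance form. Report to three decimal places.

α = 0.655

Σσ²ᵢ = 0.87² + 1.04² + 1.43² = 3.8834
Covariances σ_ij = r_ij · s_i · s_j:
  σ(Item 1,Item 2) = 0.24 × 0.87 × 1.04 = 0.2172
  σ(Item 1,Item 3) = 0.52 × 0.87 × 1.43 = 0.6469
  σ(Item 2,Item 3) = 0.43 × 1.04 × 1.43 = 0.6395
σ²_T = Σσ²ᵢ + 2·Σσ_ij = 3.8834 + 2 × 1.5036 = 6.8906
α = (3/2)·(1 − 3.8834/6.8906) = 0.655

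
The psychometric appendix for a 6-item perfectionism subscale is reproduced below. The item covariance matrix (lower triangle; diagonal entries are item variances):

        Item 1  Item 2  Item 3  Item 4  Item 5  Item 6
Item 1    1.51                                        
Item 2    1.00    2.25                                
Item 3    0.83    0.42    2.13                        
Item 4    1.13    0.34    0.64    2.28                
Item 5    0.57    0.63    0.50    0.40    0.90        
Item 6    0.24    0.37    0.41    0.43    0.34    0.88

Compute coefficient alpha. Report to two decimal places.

α = 0.75

ΣVar(i) = 1.51 + 2.25 + 2.13 + 2.28 + 0.90 + 0.88 = 9.95
Sum of off-diagonal covariances = 8.25
total variance = 9.95 + 2 × 8.25 = 26.45
α = (k/(k−1))·(1 − ΣVar(i)/total variance) = (6/5)·(1 − 9.95/26.45) = 0.75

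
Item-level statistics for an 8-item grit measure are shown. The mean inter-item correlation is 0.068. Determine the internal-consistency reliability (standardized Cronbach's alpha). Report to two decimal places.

standardized Cronbach's alpha = 0.37

Standardized α = k·r̄ / (1 + (k−1)·r̄) = 8 × 0.068 / (1 + 7 × 0.068)
  = 0.5440 / 1.4760 = 0.37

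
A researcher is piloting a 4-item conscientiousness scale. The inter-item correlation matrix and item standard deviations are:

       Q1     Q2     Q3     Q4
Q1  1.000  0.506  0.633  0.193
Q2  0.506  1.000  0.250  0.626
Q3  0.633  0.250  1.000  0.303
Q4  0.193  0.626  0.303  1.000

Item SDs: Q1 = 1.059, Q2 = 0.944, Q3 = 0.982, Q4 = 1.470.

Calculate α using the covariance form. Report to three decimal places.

Σσ²ᵢ = 1.059² + 0.944² + 0.982² + 1.470² = 5.1378
Covariances σ_ij = r_ij · s_i · s_j:
  σ(Q1,Q2) = 0.506 × 1.059 × 0.944 = 0.5058
  σ(Q1,Q3) = 0.633 × 1.059 × 0.982 = 0.6583
  σ(Q1,Q4) = 0.193 × 1.059 × 1.470 = 0.3004
  σ(Q2,Q3) = 0.250 × 0.944 × 0.982 = 0.2318
  σ(Q2,Q4) = 0.626 × 0.944 × 1.470 = 0.8687
  σ(Q3,Q4) = 0.303 × 0.982 × 1.470 = 0.4374
σ²_T = Σσ²ᵢ + 2·Σσ_ij = 5.1378 + 2 × 3.0024 = 11.1426
α = (4/3)·(1 − 5.1378/11.1426) = 0.719

α = 0.719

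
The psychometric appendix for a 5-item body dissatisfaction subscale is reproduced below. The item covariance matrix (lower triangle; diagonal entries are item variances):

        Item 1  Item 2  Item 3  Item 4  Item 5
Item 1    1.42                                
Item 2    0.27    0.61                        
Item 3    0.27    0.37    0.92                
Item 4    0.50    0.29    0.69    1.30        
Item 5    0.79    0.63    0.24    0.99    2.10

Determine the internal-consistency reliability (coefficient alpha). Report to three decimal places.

coefficient alpha = 0.767

Σσ²ᵢ = 1.42 + 0.61 + 0.92 + 1.30 + 2.10 = 6.35
Σ_{i<j} σ_ij = 5.04
σ²_T = 6.35 + 2 × 5.04 = 16.43
α = (k/(k−1))·(1 − Σσ²ᵢ/σ²_T) = (5/4)·(1 − 6.35/16.43) = 0.767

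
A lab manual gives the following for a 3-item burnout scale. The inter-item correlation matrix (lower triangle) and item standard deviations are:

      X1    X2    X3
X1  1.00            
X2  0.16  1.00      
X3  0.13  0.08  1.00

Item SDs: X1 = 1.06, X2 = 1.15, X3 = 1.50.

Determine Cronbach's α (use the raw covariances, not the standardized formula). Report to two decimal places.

Σσ²ᵢ = 1.06² + 1.15² + 1.50² = 4.6961
Covariances σ_ij = r_ij · s_i · s_j:
  σ(X1,X2) = 0.16 × 1.06 × 1.15 = 0.1950
  σ(X1,X3) = 0.13 × 1.06 × 1.50 = 0.2067
  σ(X2,X3) = 0.08 × 1.15 × 1.50 = 0.1380
σ²_T = Σσ²ᵢ + 2·Σσ_ij = 4.6961 + 2 × 0.5397 = 5.7755
α = (3/2)·(1 − 4.6961/5.7755) = 0.28

α = 0.28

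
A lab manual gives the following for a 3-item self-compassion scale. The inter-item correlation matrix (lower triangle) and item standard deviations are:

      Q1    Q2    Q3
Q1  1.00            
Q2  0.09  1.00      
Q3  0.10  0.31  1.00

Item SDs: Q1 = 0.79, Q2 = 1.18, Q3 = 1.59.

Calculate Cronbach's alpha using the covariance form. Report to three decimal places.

Σσ²ᵢ = 0.79² + 1.18² + 1.59² = 4.5446
Covariances σ_ij = r_ij · s_i · s_j:
  σ(Q1,Q2) = 0.09 × 0.79 × 1.18 = 0.0839
  σ(Q1,Q3) = 0.10 × 0.79 × 1.59 = 0.1256
  σ(Q2,Q3) = 0.31 × 1.18 × 1.59 = 0.5816
σ²_T = Σσ²ᵢ + 2·Σσ_ij = 4.5446 + 2 × 0.7911 = 6.1268
α = (3/2)·(1 − 4.5446/6.1268) = 0.387

α = 0.387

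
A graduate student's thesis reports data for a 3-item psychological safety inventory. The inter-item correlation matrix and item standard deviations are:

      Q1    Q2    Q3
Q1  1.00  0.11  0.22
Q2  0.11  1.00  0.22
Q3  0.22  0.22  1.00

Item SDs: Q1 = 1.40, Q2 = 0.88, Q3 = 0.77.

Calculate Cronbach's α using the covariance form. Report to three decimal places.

α = 0.358

Σσ²ᵢ = 1.40² + 0.88² + 0.77² = 3.3273
Covariances σ_ij = r_ij · s_i · s_j:
  σ(Q1,Q2) = 0.11 × 1.40 × 0.88 = 0.1355
  σ(Q1,Q3) = 0.22 × 1.40 × 0.77 = 0.2372
  σ(Q2,Q3) = 0.22 × 0.88 × 0.77 = 0.1491
σ²_T = Σσ²ᵢ + 2·Σσ_ij = 3.3273 + 2 × 0.5218 = 4.3709
α = (3/2)·(1 − 3.3273/4.3709) = 0.358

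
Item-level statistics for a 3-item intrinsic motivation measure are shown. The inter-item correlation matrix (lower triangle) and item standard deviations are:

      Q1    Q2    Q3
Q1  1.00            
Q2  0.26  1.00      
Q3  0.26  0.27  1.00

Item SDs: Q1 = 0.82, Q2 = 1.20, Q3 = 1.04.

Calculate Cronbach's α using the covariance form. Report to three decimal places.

Σσ²ᵢ = 0.82² + 1.20² + 1.04² = 3.1940
Covariances σ_ij = r_ij · s_i · s_j:
  σ(Q1,Q2) = 0.26 × 0.82 × 1.20 = 0.2558
  σ(Q1,Q3) = 0.26 × 0.82 × 1.04 = 0.2217
  σ(Q2,Q3) = 0.27 × 1.20 × 1.04 = 0.3370
σ²_T = Σσ²ᵢ + 2·Σσ_ij = 3.1940 + 2 × 0.8145 = 4.8230
α = (3/2)·(1 − 3.1940/4.8230) = 0.507

Cronbach's α = 0.507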